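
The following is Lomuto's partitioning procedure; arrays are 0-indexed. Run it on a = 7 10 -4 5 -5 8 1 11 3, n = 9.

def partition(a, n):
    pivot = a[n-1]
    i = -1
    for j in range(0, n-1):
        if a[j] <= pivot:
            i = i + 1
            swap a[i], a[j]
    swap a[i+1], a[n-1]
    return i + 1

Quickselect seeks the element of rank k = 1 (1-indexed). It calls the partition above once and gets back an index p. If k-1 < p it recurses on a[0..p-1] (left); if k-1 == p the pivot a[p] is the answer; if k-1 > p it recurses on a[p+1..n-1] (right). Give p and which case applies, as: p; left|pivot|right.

3; left

pivot=3, i=-1
j=0: 7>3, skip
j=1: 10>3, skip
j=2: -4≤3, i=0, swap(0,2) ⇒ -4 10 7 5 -5 8 1 11 3
j=3: 5>3, skip
j=4: -5≤3, i=1, swap(1,4) ⇒ -4 -5 7 5 10 8 1 11 3
j=5: 8>3, skip
j=6: 1≤3, i=2, swap(2,6) ⇒ -4 -5 1 5 10 8 7 11 3
j=7: 11>3, skip
swap(3,8) ⇒ -4 -5 1 3 10 8 7 11 5; return 3
p = 3; k-1 = 0 < 3 ⇒ left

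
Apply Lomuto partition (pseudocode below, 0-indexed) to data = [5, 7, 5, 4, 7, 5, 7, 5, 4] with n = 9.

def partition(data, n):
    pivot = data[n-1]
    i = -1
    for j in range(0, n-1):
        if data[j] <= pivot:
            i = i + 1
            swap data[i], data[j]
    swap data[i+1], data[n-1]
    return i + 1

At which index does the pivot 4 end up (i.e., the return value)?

pivot=4, i=-1
j=0: 5>4, skip
j=1: 7>4, skip
j=2: 5>4, skip
j=3: 4≤4, i=0, swap(0,3) ⇒ [4, 7, 5, 5, 7, 5, 7, 5, 4]
j=4: 7>4, skip
j=5: 5>4, skip
j=6: 7>4, skip
j=7: 5>4, skip
swap(1,8) ⇒ [4, 4, 5, 5, 7, 5, 7, 5, 7]; return 1

1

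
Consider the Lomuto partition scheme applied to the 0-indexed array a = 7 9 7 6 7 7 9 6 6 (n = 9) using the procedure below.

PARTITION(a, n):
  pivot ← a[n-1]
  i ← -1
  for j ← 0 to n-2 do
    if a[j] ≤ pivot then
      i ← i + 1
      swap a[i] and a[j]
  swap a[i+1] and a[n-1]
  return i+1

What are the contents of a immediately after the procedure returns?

6 6 6 7 7 7 9 9 7

pivot = a[8] = 6; i = -1
j=0: a[0]=7 > 6 → no swap
j=1: a[1]=9 > 6 → no swap
j=2: a[2]=7 > 6 → no swap
j=3: a[3]=6 ≤ 6 → i=0, swap a[0],a[3] → 6 9 7 7 7 7 9 6 6
j=4: a[4]=7 > 6 → no swap
j=5: a[5]=7 > 6 → no swap
j=6: a[6]=9 > 6 → no swap
j=7: a[7]=6 ≤ 6 → i=1, swap a[1],a[7] → 6 6 7 7 7 7 9 9 6
final swap a[2],a[8] → 6 6 6 7 7 7 9 9 7; return 2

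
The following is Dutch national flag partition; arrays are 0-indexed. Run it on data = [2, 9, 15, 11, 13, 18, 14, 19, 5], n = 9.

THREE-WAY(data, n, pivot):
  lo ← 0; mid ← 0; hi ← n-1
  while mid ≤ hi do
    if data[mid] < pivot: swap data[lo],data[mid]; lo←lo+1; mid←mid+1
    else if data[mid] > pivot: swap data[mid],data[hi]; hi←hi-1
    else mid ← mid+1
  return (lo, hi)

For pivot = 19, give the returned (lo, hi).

lo=0 mid=0 hi=8
2<19: swap(0,0), lo=1 mid=1 ⇒ [2, 9, 15, 11, 13, 18, 14, 19, 5]
9<19: swap(1,1), lo=2 mid=2 ⇒ [2, 9, 15, 11, 13, 18, 14, 19, 5]
15<19: swap(2,2), lo=3 mid=3 ⇒ [2, 9, 15, 11, 13, 18, 14, 19, 5]
11<19: swap(3,3), lo=4 mid=4 ⇒ [2, 9, 15, 11, 13, 18, 14, 19, 5]
13<19: swap(4,4), lo=5 mid=5 ⇒ [2, 9, 15, 11, 13, 18, 14, 19, 5]
18<19: swap(5,5), lo=6 mid=6 ⇒ [2, 9, 15, 11, 13, 18, 14, 19, 5]
14<19: swap(6,6), lo=7 mid=7 ⇒ [2, 9, 15, 11, 13, 18, 14, 19, 5]
19=19: mid=8
5<19: swap(7,8), lo=8 mid=9 ⇒ [2, 9, 15, 11, 13, 18, 14, 5, 19]
done. lo=8 hi=8; data=[2, 9, 15, 11, 13, 18, 14, 5, 19]

(8, 8)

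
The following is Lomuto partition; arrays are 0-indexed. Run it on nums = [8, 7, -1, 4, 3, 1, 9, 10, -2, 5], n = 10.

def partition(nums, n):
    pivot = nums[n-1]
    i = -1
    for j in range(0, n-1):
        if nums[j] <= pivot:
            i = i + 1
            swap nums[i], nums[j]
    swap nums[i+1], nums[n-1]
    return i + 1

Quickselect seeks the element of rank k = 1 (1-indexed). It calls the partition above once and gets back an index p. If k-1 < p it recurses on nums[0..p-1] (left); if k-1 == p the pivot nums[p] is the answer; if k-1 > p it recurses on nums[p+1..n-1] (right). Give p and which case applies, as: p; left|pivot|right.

5; left

pivot = nums[9] = 5; i = -1
j=0: nums[0]=8 > 5 → no swap
j=1: nums[1]=7 > 5 → no swap
j=2: nums[2]=-1 ≤ 5 → i=0, swap nums[0],nums[2] → [-1, 7, 8, 4, 3, 1, 9, 10, -2, 5]
j=3: nums[3]=4 ≤ 5 → i=1, swap nums[1],nums[3] → [-1, 4, 8, 7, 3, 1, 9, 10, -2, 5]
j=4: nums[4]=3 ≤ 5 → i=2, swap nums[2],nums[4] → [-1, 4, 3, 7, 8, 1, 9, 10, -2, 5]
j=5: nums[5]=1 ≤ 5 → i=3, swap nums[3],nums[5] → [-1, 4, 3, 1, 8, 7, 9, 10, -2, 5]
j=6: nums[6]=9 > 5 → no swap
j=7: nums[7]=10 > 5 → no swap
j=8: nums[8]=-2 ≤ 5 → i=4, swap nums[4],nums[8] → [-1, 4, 3, 1, -2, 7, 9, 10, 8, 5]
final swap nums[5],nums[9] → [-1, 4, 3, 1, -2, 5, 9, 10, 8, 7]; return 5
p = 5; k-1 = 0 < 5 ⇒ left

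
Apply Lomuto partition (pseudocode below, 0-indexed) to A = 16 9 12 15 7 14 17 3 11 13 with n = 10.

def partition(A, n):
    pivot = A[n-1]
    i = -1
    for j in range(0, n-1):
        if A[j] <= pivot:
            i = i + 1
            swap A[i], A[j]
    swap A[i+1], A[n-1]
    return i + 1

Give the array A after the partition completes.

9 12 7 3 11 13 17 15 16 14

pivot = A[9] = 13; i = -1
j=0: A[0]=16 > 13 → no swap
j=1: A[1]=9 ≤ 13 → i=0, swap A[0],A[1] → 9 16 12 15 7 14 17 3 11 13
j=2: A[2]=12 ≤ 13 → i=1, swap A[1],A[2] → 9 12 16 15 7 14 17 3 11 13
j=3: A[3]=15 > 13 → no swap
j=4: A[4]=7 ≤ 13 → i=2, swap A[2],A[4] → 9 12 7 15 16 14 17 3 11 13
j=5: A[5]=14 > 13 → no swap
j=6: A[6]=17 > 13 → no swap
j=7: A[7]=3 ≤ 13 → i=3, swap A[3],A[7] → 9 12 7 3 16 14 17 15 11 13
j=8: A[8]=11 ≤ 13 → i=4, swap A[4],A[8] → 9 12 7 3 11 14 17 15 16 13
final swap A[5],A[9] → 9 12 7 3 11 13 17 15 16 14; return 5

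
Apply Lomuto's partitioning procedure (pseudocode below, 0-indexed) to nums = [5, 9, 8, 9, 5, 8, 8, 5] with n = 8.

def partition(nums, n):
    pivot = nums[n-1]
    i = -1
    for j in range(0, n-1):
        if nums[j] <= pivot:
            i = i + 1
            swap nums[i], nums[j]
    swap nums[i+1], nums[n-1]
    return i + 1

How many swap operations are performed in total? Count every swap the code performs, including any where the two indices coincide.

3

pivot = nums[7] = 5; i = -1
j=0: nums[0]=5 ≤ 5 → i=0, swap nums[0],nums[0] (no change) → [5, 9, 8, 9, 5, 8, 8, 5]
j=1: nums[1]=9 > 5 → no swap
j=2: nums[2]=8 > 5 → no swap
j=3: nums[3]=9 > 5 → no swap
j=4: nums[4]=5 ≤ 5 → i=1, swap nums[1],nums[4] → [5, 5, 8, 9, 9, 8, 8, 5]
j=5: nums[5]=8 > 5 → no swap
j=6: nums[6]=8 > 5 → no swap
final swap nums[2],nums[7] → [5, 5, 5, 9, 9, 8, 8, 8]; return 2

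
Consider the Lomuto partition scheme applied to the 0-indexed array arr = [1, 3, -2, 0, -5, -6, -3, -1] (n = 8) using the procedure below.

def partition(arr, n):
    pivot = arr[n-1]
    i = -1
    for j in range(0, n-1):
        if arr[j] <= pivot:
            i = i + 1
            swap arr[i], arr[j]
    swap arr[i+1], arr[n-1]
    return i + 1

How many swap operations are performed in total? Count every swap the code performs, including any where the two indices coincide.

5

pivot = arr[7] = -1; i = -1
j=0: arr[0]=1 > -1 → no swap
j=1: arr[1]=3 > -1 → no swap
j=2: arr[2]=-2 ≤ -1 → i=0, swap arr[0],arr[2] → [-2, 3, 1, 0, -5, -6, -3, -1]
j=3: arr[3]=0 > -1 → no swap
j=4: arr[4]=-5 ≤ -1 → i=1, swap arr[1],arr[4] → [-2, -5, 1, 0, 3, -6, -3, -1]
j=5: arr[5]=-6 ≤ -1 → i=2, swap arr[2],arr[5] → [-2, -5, -6, 0, 3, 1, -3, -1]
j=6: arr[6]=-3 ≤ -1 → i=3, swap arr[3],arr[6] → [-2, -5, -6, -3, 3, 1, 0, -1]
final swap arr[4],arr[7] → [-2, -5, -6, -3, -1, 1, 0, 3]; return 4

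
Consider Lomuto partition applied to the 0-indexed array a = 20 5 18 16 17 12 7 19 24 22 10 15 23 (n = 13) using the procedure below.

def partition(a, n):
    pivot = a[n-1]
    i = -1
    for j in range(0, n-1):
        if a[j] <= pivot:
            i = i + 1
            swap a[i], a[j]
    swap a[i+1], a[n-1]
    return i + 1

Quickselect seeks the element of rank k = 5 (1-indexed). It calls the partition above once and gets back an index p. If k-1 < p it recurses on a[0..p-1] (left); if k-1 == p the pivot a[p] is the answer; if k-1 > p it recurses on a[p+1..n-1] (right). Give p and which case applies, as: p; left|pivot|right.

pivot=23, i=-1
j=0: 20≤23, i=0, swap(0,0) ⇒ 20 5 18 16 17 12 7 19 24 22 10 15 23
j=1: 5≤23, i=1, swap(1,1) ⇒ 20 5 18 16 17 12 7 19 24 22 10 15 23
j=2: 18≤23, i=2, swap(2,2) ⇒ 20 5 18 16 17 12 7 19 24 22 10 15 23
j=3: 16≤23, i=3, swap(3,3) ⇒ 20 5 18 16 17 12 7 19 24 22 10 15 23
j=4: 17≤23, i=4, swap(4,4) ⇒ 20 5 18 16 17 12 7 19 24 22 10 15 23
j=5: 12≤23, i=5, swap(5,5) ⇒ 20 5 18 16 17 12 7 19 24 22 10 15 23
j=6: 7≤23, i=6, swap(6,6) ⇒ 20 5 18 16 17 12 7 19 24 22 10 15 23
j=7: 19≤23, i=7, swap(7,7) ⇒ 20 5 18 16 17 12 7 19 24 22 10 15 23
j=8: 24>23, skip
j=9: 22≤23, i=8, swap(8,9) ⇒ 20 5 18 16 17 12 7 19 22 24 10 15 23
j=10: 10≤23, i=9, swap(9,10) ⇒ 20 5 18 16 17 12 7 19 22 10 24 15 23
j=11: 15≤23, i=10, swap(10,11) ⇒ 20 5 18 16 17 12 7 19 22 10 15 24 23
swap(11,12) ⇒ 20 5 18 16 17 12 7 19 22 10 15 23 24; return 11
p = 11; k-1 = 4 < 11 ⇒ left

11; left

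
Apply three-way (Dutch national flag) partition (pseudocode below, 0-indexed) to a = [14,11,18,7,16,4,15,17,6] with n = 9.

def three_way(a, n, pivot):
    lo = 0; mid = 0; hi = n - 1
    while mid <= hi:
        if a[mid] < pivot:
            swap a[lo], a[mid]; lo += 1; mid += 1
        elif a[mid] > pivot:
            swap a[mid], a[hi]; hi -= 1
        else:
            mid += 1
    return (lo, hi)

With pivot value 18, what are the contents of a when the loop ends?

lo=0 mid=0 hi=8
14<18: swap(0,0), lo=1 mid=1 ⇒ [14,11,18,7,16,4,15,17,6]
11<18: swap(1,1), lo=2 mid=2 ⇒ [14,11,18,7,16,4,15,17,6]
18=18: mid=3
7<18: swap(2,3), lo=3 mid=4 ⇒ [14,11,7,18,16,4,15,17,6]
16<18: swap(3,4), lo=4 mid=5 ⇒ [14,11,7,16,18,4,15,17,6]
4<18: swap(4,5), lo=5 mid=6 ⇒ [14,11,7,16,4,18,15,17,6]
15<18: swap(5,6), lo=6 mid=7 ⇒ [14,11,7,16,4,15,18,17,6]
17<18: swap(6,7), lo=7 mid=8 ⇒ [14,11,7,16,4,15,17,18,6]
6<18: swap(7,8), lo=8 mid=9 ⇒ [14,11,7,16,4,15,17,6,18]
done. lo=8 hi=8; a=[14,11,7,16,4,15,17,6,18]

[14,11,7,16,4,15,17,6,18]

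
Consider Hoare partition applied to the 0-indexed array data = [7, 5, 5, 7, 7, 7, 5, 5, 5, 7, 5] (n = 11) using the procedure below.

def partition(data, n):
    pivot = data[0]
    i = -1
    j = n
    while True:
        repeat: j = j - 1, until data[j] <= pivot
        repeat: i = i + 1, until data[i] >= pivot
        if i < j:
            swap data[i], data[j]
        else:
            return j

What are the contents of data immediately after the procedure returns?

[5, 5, 5, 7, 5, 5, 5, 7, 7, 7, 7]

pivot = data[0] = 7; i = -1, j = 11
j→10 (data[10]=5≤7), i→0 (data[0]=7≥7); i<j, swap → [5, 5, 5, 7, 7, 7, 5, 5, 5, 7, 7]
j→9 (data[9]=7≤7), i→3 (data[3]=7≥7); i<j, swap → [5, 5, 5, 7, 7, 7, 5, 5, 5, 7, 7]
j→8 (data[8]=5≤7), i→4 (data[4]=7≥7); i<j, swap → [5, 5, 5, 7, 5, 7, 5, 5, 7, 7, 7]
j→7 (data[7]=5≤7), i→5 (data[5]=7≥7); i<j, swap → [5, 5, 5, 7, 5, 5, 5, 7, 7, 7, 7]
j→6, i→7; i≥j, return j=6. data = [5, 5, 5, 7, 5, 5, 5, 7, 7, 7, 7]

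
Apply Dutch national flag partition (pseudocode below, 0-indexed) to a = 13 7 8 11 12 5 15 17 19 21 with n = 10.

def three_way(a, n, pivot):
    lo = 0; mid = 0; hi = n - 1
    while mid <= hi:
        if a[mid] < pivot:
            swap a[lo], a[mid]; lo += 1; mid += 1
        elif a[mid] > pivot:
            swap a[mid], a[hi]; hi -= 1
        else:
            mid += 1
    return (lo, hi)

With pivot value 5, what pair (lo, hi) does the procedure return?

pivot = 5; lo=0, mid=0, hi=9
a[mid]=13>5: swap a[0],a[9]; hi=8 → 21 7 8 11 12 5 15 17 19 13
a[mid]=21>5: swap a[0],a[8]; hi=7 → 19 7 8 11 12 5 15 17 21 13
a[mid]=19>5: swap a[0],a[7]; hi=6 → 17 7 8 11 12 5 15 19 21 13
a[mid]=17>5: swap a[0],a[6]; hi=5 → 15 7 8 11 12 5 17 19 21 13
a[mid]=15>5: swap a[0],a[5]; hi=4 → 5 7 8 11 12 15 17 19 21 13
a[mid]=5=5: mid=1
a[mid]=7>5: swap a[1],a[4]; hi=3 → 5 12 8 11 7 15 17 19 21 13
a[mid]=12>5: swap a[1],a[3]; hi=2 → 5 11 8 12 7 15 17 19 21 13
a[mid]=11>5: swap a[1],a[2]; hi=1 → 5 8 11 12 7 15 17 19 21 13
a[mid]=8>5: swap a[1],a[1]; hi=0 → 5 8 11 12 7 15 17 19 21 13
end: lo=0, hi=0; a = 5 8 11 12 7 15 17 19 21 13

(0, 0)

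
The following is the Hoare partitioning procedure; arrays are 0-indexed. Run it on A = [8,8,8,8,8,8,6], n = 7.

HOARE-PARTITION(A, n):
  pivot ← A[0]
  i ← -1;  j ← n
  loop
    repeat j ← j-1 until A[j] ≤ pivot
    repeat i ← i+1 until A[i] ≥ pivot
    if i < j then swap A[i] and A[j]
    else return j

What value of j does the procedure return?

pivot=8
j stops at 6 (6), i stops at 0 (8); swap ⇒ [6,8,8,8,8,8,8]
j stops at 5 (8), i stops at 1 (8); swap ⇒ [6,8,8,8,8,8,8]
j stops at 4 (8), i stops at 2 (8); swap ⇒ [6,8,8,8,8,8,8]
j stops at 3, i stops at 3; i≥j ⇒ return 3. A=[6,8,8,8,8,8,8]

3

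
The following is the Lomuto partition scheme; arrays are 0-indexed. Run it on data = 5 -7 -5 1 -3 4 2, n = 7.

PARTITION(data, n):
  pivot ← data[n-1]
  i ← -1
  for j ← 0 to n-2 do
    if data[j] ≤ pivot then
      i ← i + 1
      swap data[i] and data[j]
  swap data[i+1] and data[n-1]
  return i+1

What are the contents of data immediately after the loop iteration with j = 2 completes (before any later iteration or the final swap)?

pivot = data[6] = 2; i = -1
j=0: data[0]=5 > 2 → no swap
j=1: data[1]=-7 ≤ 2 → i=0, swap data[0],data[1] → -7 5 -5 1 -3 4 2
j=2: data[2]=-5 ≤ 2 → i=1, swap data[1],data[2] → -7 -5 5 1 -3 4 2
(after j=2) data = -7 -5 5 1 -3 4 2

-7 -5 5 1 -3 4 2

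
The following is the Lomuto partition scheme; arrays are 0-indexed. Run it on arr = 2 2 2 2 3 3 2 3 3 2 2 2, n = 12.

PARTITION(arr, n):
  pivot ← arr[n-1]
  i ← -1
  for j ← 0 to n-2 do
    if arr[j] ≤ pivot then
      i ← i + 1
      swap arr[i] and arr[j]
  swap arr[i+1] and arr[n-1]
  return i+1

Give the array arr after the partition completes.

pivot = arr[11] = 2; i = -1
j=0: arr[0]=2 ≤ 2 → i=0, swap arr[0],arr[0] (no change) → 2 2 2 2 3 3 2 3 3 2 2 2
j=1: arr[1]=2 ≤ 2 → i=1, swap arr[1],arr[1] (no change) → 2 2 2 2 3 3 2 3 3 2 2 2
j=2: arr[2]=2 ≤ 2 → i=2, swap arr[2],arr[2] (no change) → 2 2 2 2 3 3 2 3 3 2 2 2
j=3: arr[3]=2 ≤ 2 → i=3, swap arr[3],arr[3] (no change) → 2 2 2 2 3 3 2 3 3 2 2 2
j=4: arr[4]=3 > 2 → no swap
j=5: arr[5]=3 > 2 → no swap
j=6: arr[6]=2 ≤ 2 → i=4, swap arr[4],arr[6] → 2 2 2 2 2 3 3 3 3 2 2 2
j=7: arr[7]=3 > 2 → no swap
j=8: arr[8]=3 > 2 → no swap
j=9: arr[9]=2 ≤ 2 → i=5, swap arr[5],arr[9] → 2 2 2 2 2 2 3 3 3 3 2 2
j=10: arr[10]=2 ≤ 2 → i=6, swap arr[6],arr[10] → 2 2 2 2 2 2 2 3 3 3 3 2
final swap arr[7],arr[11] → 2 2 2 2 2 2 2 2 3 3 3 3; return 7

2 2 2 2 2 2 2 2 3 3 3 3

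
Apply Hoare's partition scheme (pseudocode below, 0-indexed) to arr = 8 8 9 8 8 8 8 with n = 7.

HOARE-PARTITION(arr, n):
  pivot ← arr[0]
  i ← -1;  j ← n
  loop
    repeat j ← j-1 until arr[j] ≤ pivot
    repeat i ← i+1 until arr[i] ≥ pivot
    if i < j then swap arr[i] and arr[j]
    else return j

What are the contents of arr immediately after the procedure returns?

pivot=8
j stops at 6 (8), i stops at 0 (8); swap ⇒ 8 8 9 8 8 8 8
j stops at 5 (8), i stops at 1 (8); swap ⇒ 8 8 9 8 8 8 8
j stops at 4 (8), i stops at 2 (9); swap ⇒ 8 8 8 8 9 8 8
j stops at 3, i stops at 3; i≥j ⇒ return 3. arr=8 8 8 8 9 8 8

8 8 8 8 9 8 8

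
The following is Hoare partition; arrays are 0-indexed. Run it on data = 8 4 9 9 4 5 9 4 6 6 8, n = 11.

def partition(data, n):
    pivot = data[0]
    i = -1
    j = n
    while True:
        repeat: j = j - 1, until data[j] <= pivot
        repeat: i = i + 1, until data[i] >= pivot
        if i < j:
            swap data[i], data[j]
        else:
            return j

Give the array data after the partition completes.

pivot=8
j stops at 10 (8), i stops at 0 (8); swap ⇒ 8 4 9 9 4 5 9 4 6 6 8
j stops at 9 (6), i stops at 2 (9); swap ⇒ 8 4 6 9 4 5 9 4 6 9 8
j stops at 8 (6), i stops at 3 (9); swap ⇒ 8 4 6 6 4 5 9 4 9 9 8
j stops at 7 (4), i stops at 6 (9); swap ⇒ 8 4 6 6 4 5 4 9 9 9 8
j stops at 6, i stops at 7; i≥j ⇒ return 6. data=8 4 6 6 4 5 4 9 9 9 8

8 4 6 6 4 5 4 9 9 9 8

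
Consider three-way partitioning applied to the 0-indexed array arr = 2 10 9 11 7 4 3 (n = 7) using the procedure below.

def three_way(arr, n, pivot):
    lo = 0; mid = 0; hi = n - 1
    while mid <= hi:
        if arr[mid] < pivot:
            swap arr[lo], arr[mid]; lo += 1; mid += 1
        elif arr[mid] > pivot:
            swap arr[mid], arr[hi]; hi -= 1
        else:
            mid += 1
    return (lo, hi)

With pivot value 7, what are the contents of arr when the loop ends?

2 3 4 7 11 9 10

pivot = 7; lo=0, mid=0, hi=6
arr[mid]=2<7: swap arr[0],arr[0]; lo=1,mid=1 → 2 10 9 11 7 4 3
arr[mid]=10>7: swap arr[1],arr[6]; hi=5 → 2 3 9 11 7 4 10
arr[mid]=3<7: swap arr[1],arr[1]; lo=2,mid=2 → 2 3 9 11 7 4 10
arr[mid]=9>7: swap arr[2],arr[5]; hi=4 → 2 3 4 11 7 9 10
arr[mid]=4<7: swap arr[2],arr[2]; lo=3,mid=3 → 2 3 4 11 7 9 10
arr[mid]=11>7: swap arr[3],arr[4]; hi=3 → 2 3 4 7 11 9 10
arr[mid]=7=7: mid=4
end: lo=3, hi=3; arr = 2 3 4 7 11 9 10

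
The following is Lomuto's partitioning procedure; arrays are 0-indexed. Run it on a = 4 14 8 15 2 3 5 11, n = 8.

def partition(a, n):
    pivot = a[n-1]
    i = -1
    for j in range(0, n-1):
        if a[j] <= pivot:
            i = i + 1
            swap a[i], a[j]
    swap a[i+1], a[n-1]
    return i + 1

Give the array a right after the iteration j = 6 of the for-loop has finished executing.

pivot=11, i=-1
j=0: 4≤11, i=0, swap(0,0) ⇒ 4 14 8 15 2 3 5 11
j=1: 14>11, skip
j=2: 8≤11, i=1, swap(1,2) ⇒ 4 8 14 15 2 3 5 11
j=3: 15>11, skip
j=4: 2≤11, i=2, swap(2,4) ⇒ 4 8 2 15 14 3 5 11
j=5: 3≤11, i=3, swap(3,5) ⇒ 4 8 2 3 14 15 5 11
j=6: 5≤11, i=4, swap(4,6) ⇒ 4 8 2 3 5 15 14 11
(after j=6) a = 4 8 2 3 5 15 14 11

4 8 2 3 5 15 14 11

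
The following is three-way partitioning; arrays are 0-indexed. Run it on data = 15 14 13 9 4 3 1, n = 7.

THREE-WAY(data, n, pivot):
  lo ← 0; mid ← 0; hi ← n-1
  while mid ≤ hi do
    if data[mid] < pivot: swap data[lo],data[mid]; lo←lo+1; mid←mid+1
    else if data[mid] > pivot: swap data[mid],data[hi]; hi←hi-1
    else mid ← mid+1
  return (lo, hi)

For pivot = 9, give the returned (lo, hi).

(3, 3)

pivot = 9; lo=0, mid=0, hi=6
data[mid]=15>9: swap data[0],data[6]; hi=5 → 1 14 13 9 4 3 15
data[mid]=1<9: swap data[0],data[0]; lo=1,mid=1 → 1 14 13 9 4 3 15
data[mid]=14>9: swap data[1],data[5]; hi=4 → 1 3 13 9 4 14 15
data[mid]=3<9: swap data[1],data[1]; lo=2,mid=2 → 1 3 13 9 4 14 15
data[mid]=13>9: swap data[2],data[4]; hi=3 → 1 3 4 9 13 14 15
data[mid]=4<9: swap data[2],data[2]; lo=3,mid=3 → 1 3 4 9 13 14 15
data[mid]=9=9: mid=4
end: lo=3, hi=3; data = 1 3 4 9 13 14 15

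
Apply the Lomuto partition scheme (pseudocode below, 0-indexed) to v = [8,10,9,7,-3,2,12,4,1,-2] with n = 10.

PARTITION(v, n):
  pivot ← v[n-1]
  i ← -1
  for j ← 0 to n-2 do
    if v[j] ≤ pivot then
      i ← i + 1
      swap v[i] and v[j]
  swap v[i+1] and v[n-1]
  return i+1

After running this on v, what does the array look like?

pivot = v[9] = -2; i = -1
j=0: v[0]=8 > -2 → no swap
j=1: v[1]=10 > -2 → no swap
j=2: v[2]=9 > -2 → no swap
j=3: v[3]=7 > -2 → no swap
j=4: v[4]=-3 ≤ -2 → i=0, swap v[0],v[4] → [-3,10,9,7,8,2,12,4,1,-2]
j=5: v[5]=2 > -2 → no swap
j=6: v[6]=12 > -2 → no swap
j=7: v[7]=4 > -2 → no swap
j=8: v[8]=1 > -2 → no swap
final swap v[1],v[9] → [-3,-2,9,7,8,2,12,4,1,10]; return 1

[-3,-2,9,7,8,2,12,4,1,10]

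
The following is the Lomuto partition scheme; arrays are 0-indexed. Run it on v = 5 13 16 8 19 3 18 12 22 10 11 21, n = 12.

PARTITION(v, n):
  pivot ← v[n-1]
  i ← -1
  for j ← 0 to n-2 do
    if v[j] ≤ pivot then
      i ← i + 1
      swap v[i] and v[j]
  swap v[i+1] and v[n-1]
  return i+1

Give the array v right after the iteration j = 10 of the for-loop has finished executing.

pivot = v[11] = 21; i = -1
j=0: v[0]=5 ≤ 21 → i=0, swap v[0],v[0] (no change) → 5 13 16 8 19 3 18 12 22 10 11 21
j=1: v[1]=13 ≤ 21 → i=1, swap v[1],v[1] (no change) → 5 13 16 8 19 3 18 12 22 10 11 21
j=2: v[2]=16 ≤ 21 → i=2, swap v[2],v[2] (no change) → 5 13 16 8 19 3 18 12 22 10 11 21
j=3: v[3]=8 ≤ 21 → i=3, swap v[3],v[3] (no change) → 5 13 16 8 19 3 18 12 22 10 11 21
j=4: v[4]=19 ≤ 21 → i=4, swap v[4],v[4] (no change) → 5 13 16 8 19 3 18 12 22 10 11 21
j=5: v[5]=3 ≤ 21 → i=5, swap v[5],v[5] (no change) → 5 13 16 8 19 3 18 12 22 10 11 21
j=6: v[6]=18 ≤ 21 → i=6, swap v[6],v[6] (no change) → 5 13 16 8 19 3 18 12 22 10 11 21
j=7: v[7]=12 ≤ 21 → i=7, swap v[7],v[7] (no change) → 5 13 16 8 19 3 18 12 22 10 11 21
j=8: v[8]=22 > 21 → no swap
j=9: v[9]=10 ≤ 21 → i=8, swap v[8],v[9] → 5 13 16 8 19 3 18 12 10 22 11 21
j=10: v[10]=11 ≤ 21 → i=9, swap v[9],v[10] → 5 13 16 8 19 3 18 12 10 11 22 21
(after j=10) v = 5 13 16 8 19 3 18 12 10 11 22 21

5 13 16 8 19 3 18 12 10 11 22 21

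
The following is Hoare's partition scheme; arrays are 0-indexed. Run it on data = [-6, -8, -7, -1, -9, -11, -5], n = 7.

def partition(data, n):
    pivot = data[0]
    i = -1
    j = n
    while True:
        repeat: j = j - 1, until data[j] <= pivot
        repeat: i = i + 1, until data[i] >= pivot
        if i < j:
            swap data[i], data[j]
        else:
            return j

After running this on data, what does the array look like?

[-11, -8, -7, -9, -1, -6, -5]

pivot = data[0] = -6; i = -1, j = 7
j→5 (data[5]=-11≤-6), i→0 (data[0]=-6≥-6); i<j, swap → [-11, -8, -7, -1, -9, -6, -5]
j→4 (data[4]=-9≤-6), i→3 (data[3]=-1≥-6); i<j, swap → [-11, -8, -7, -9, -1, -6, -5]
j→3, i→4; i≥j, return j=3. data = [-11, -8, -7, -9, -1, -6, -5]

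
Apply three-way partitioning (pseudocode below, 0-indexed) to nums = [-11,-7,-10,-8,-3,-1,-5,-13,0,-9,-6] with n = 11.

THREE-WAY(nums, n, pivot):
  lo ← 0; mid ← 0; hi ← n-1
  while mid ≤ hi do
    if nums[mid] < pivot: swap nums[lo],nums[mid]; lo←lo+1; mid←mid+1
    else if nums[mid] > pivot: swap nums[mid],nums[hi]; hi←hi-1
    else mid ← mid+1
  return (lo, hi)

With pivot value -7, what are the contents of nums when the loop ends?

lo=0 mid=0 hi=10
-11<-7: swap(0,0), lo=1 mid=1 ⇒ [-11,-7,-10,-8,-3,-1,-5,-13,0,-9,-6]
-7=-7: mid=2
-10<-7: swap(1,2), lo=2 mid=3 ⇒ [-11,-10,-7,-8,-3,-1,-5,-13,0,-9,-6]
-8<-7: swap(2,3), lo=3 mid=4 ⇒ [-11,-10,-8,-7,-3,-1,-5,-13,0,-9,-6]
-3>-7: swap(4,10), hi=9 ⇒ [-11,-10,-8,-7,-6,-1,-5,-13,0,-9,-3]
-6>-7: swap(4,9), hi=8 ⇒ [-11,-10,-8,-7,-9,-1,-5,-13,0,-6,-3]
-9<-7: swap(3,4), lo=4 mid=5 ⇒ [-11,-10,-8,-9,-7,-1,-5,-13,0,-6,-3]
-1>-7: swap(5,8), hi=7 ⇒ [-11,-10,-8,-9,-7,0,-5,-13,-1,-6,-3]
0>-7: swap(5,7), hi=6 ⇒ [-11,-10,-8,-9,-7,-13,-5,0,-1,-6,-3]
-13<-7: swap(4,5), lo=5 mid=6 ⇒ [-11,-10,-8,-9,-13,-7,-5,0,-1,-6,-3]
-5>-7: swap(6,6), hi=5 ⇒ [-11,-10,-8,-9,-13,-7,-5,0,-1,-6,-3]
done. lo=5 hi=5; nums=[-11,-10,-8,-9,-13,-7,-5,0,-1,-6,-3]

[-11,-10,-8,-9,-13,-7,-5,0,-1,-6,-3]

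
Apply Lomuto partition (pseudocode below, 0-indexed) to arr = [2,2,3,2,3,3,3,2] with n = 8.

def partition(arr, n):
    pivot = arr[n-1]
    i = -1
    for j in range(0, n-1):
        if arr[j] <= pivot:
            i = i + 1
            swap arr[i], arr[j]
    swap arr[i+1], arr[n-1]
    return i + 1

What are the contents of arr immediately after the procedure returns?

[2,2,2,2,3,3,3,3]

pivot=2, i=-1
j=0: 2≤2, i=0, swap(0,0) ⇒ [2,2,3,2,3,3,3,2]
j=1: 2≤2, i=1, swap(1,1) ⇒ [2,2,3,2,3,3,3,2]
j=2: 3>2, skip
j=3: 2≤2, i=2, swap(2,3) ⇒ [2,2,2,3,3,3,3,2]
j=4: 3>2, skip
j=5: 3>2, skip
j=6: 3>2, skip
swap(3,7) ⇒ [2,2,2,2,3,3,3,3]; return 3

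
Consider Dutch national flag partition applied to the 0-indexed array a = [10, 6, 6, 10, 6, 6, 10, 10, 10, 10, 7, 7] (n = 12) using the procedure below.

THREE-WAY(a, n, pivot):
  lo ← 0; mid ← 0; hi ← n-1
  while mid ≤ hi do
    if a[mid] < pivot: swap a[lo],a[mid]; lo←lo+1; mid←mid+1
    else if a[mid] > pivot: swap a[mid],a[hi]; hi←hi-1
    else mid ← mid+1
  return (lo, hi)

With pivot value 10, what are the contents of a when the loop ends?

pivot = 10; lo=0, mid=0, hi=11
a[mid]=10=10: mid=1
a[mid]=6<10: swap a[0],a[1]; lo=1,mid=2 → [6, 10, 6, 10, 6, 6, 10, 10, 10, 10, 7, 7]
a[mid]=6<10: swap a[1],a[2]; lo=2,mid=3 → [6, 6, 10, 10, 6, 6, 10, 10, 10, 10, 7, 7]
a[mid]=10=10: mid=4
a[mid]=6<10: swap a[2],a[4]; lo=3,mid=5 → [6, 6, 6, 10, 10, 6, 10, 10, 10, 10, 7, 7]
a[mid]=6<10: swap a[3],a[5]; lo=4,mid=6 → [6, 6, 6, 6, 10, 10, 10, 10, 10, 10, 7, 7]
a[mid]=10=10: mid=7
a[mid]=10=10: mid=8
a[mid]=10=10: mid=9
a[mid]=10=10: mid=10
a[mid]=7<10: swap a[4],a[10]; lo=5,mid=11 → [6, 6, 6, 6, 7, 10, 10, 10, 10, 10, 10, 7]
a[mid]=7<10: swap a[5],a[11]; lo=6,mid=12 → [6, 6, 6, 6, 7, 7, 10, 10, 10, 10, 10, 10]
end: lo=6, hi=11; a = [6, 6, 6, 6, 7, 7, 10, 10, 10, 10, 10, 10]

[6, 6, 6, 6, 7, 7, 10, 10, 10, 10, 10, 10]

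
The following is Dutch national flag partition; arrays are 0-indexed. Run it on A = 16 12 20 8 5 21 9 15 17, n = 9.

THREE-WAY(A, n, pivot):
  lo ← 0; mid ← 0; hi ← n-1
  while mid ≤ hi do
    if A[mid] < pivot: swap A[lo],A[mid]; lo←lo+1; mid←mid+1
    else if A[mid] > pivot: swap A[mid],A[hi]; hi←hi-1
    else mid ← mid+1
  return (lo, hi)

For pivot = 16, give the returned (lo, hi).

lo=0 mid=0 hi=8
16=16: mid=1
12<16: swap(0,1), lo=1 mid=2 ⇒ 12 16 20 8 5 21 9 15 17
20>16: swap(2,8), hi=7 ⇒ 12 16 17 8 5 21 9 15 20
17>16: swap(2,7), hi=6 ⇒ 12 16 15 8 5 21 9 17 20
15<16: swap(1,2), lo=2 mid=3 ⇒ 12 15 16 8 5 21 9 17 20
8<16: swap(2,3), lo=3 mid=4 ⇒ 12 15 8 16 5 21 9 17 20
5<16: swap(3,4), lo=4 mid=5 ⇒ 12 15 8 5 16 21 9 17 20
21>16: swap(5,6), hi=5 ⇒ 12 15 8 5 16 9 21 17 20
9<16: swap(4,5), lo=5 mid=6 ⇒ 12 15 8 5 9 16 21 17 20
done. lo=5 hi=5; A=12 15 8 5 9 16 21 17 20

(5, 5)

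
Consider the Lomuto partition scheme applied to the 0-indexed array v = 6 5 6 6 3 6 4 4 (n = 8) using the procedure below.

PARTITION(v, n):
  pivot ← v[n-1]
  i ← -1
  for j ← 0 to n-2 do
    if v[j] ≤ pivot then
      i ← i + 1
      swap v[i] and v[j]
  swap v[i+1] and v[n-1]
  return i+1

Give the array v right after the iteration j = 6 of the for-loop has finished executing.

pivot=4, i=-1
j=0: 6>4, skip
j=1: 5>4, skip
j=2: 6>4, skip
j=3: 6>4, skip
j=4: 3≤4, i=0, swap(0,4) ⇒ 3 5 6 6 6 6 4 4
j=5: 6>4, skip
j=6: 4≤4, i=1, swap(1,6) ⇒ 3 4 6 6 6 6 5 4
(after j=6) v = 3 4 6 6 6 6 5 4

3 4 6 6 6 6 5 4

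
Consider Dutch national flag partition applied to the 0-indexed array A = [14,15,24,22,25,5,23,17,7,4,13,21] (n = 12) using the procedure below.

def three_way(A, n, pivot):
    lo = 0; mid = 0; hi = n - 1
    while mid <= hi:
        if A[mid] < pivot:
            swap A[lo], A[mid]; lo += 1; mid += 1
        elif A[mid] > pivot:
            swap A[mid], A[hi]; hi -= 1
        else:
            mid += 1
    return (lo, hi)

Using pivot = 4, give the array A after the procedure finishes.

pivot = 4; lo=0, mid=0, hi=11
A[mid]=14>4: swap A[0],A[11]; hi=10 → [21,15,24,22,25,5,23,17,7,4,13,14]
A[mid]=21>4: swap A[0],A[10]; hi=9 → [13,15,24,22,25,5,23,17,7,4,21,14]
A[mid]=13>4: swap A[0],A[9]; hi=8 → [4,15,24,22,25,5,23,17,7,13,21,14]
A[mid]=4=4: mid=1
A[mid]=15>4: swap A[1],A[8]; hi=7 → [4,7,24,22,25,5,23,17,15,13,21,14]
A[mid]=7>4: swap A[1],A[7]; hi=6 → [4,17,24,22,25,5,23,7,15,13,21,14]
A[mid]=17>4: swap A[1],A[6]; hi=5 → [4,23,24,22,25,5,17,7,15,13,21,14]
A[mid]=23>4: swap A[1],A[5]; hi=4 → [4,5,24,22,25,23,17,7,15,13,21,14]
A[mid]=5>4: swap A[1],A[4]; hi=3 → [4,25,24,22,5,23,17,7,15,13,21,14]
A[mid]=25>4: swap A[1],A[3]; hi=2 → [4,22,24,25,5,23,17,7,15,13,21,14]
A[mid]=22>4: swap A[1],A[2]; hi=1 → [4,24,22,25,5,23,17,7,15,13,21,14]
A[mid]=24>4: swap A[1],A[1]; hi=0 → [4,24,22,25,5,23,17,7,15,13,21,14]
end: lo=0, hi=0; A = [4,24,22,25,5,23,17,7,15,13,21,14]

[4,24,22,25,5,23,17,7,15,13,21,14]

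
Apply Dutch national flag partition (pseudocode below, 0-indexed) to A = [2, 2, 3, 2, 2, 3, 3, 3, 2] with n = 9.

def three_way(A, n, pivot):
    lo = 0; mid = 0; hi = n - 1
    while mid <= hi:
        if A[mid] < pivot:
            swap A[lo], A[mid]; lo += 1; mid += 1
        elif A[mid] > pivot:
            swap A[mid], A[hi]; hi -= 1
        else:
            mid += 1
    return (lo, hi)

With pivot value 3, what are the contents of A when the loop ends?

[2, 2, 2, 2, 2, 3, 3, 3, 3]

lo=0 mid=0 hi=8
2<3: swap(0,0), lo=1 mid=1 ⇒ [2, 2, 3, 2, 2, 3, 3, 3, 2]
2<3: swap(1,1), lo=2 mid=2 ⇒ [2, 2, 3, 2, 2, 3, 3, 3, 2]
3=3: mid=3
2<3: swap(2,3), lo=3 mid=4 ⇒ [2, 2, 2, 3, 2, 3, 3, 3, 2]
2<3: swap(3,4), lo=4 mid=5 ⇒ [2, 2, 2, 2, 3, 3, 3, 3, 2]
3=3: mid=6
3=3: mid=7
3=3: mid=8
2<3: swap(4,8), lo=5 mid=9 ⇒ [2, 2, 2, 2, 2, 3, 3, 3, 3]
done. lo=5 hi=8; A=[2, 2, 2, 2, 2, 3, 3, 3, 3]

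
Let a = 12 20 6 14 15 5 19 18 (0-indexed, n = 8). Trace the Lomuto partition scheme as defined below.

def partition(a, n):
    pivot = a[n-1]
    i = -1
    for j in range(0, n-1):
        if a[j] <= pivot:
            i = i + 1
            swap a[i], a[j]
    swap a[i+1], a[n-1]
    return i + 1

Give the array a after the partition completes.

12 6 14 15 5 18 19 20

pivot = a[7] = 18; i = -1
j=0: a[0]=12 ≤ 18 → i=0, swap a[0],a[0] (no change) → 12 20 6 14 15 5 19 18
j=1: a[1]=20 > 18 → no swap
j=2: a[2]=6 ≤ 18 → i=1, swap a[1],a[2] → 12 6 20 14 15 5 19 18
j=3: a[3]=14 ≤ 18 → i=2, swap a[2],a[3] → 12 6 14 20 15 5 19 18
j=4: a[4]=15 ≤ 18 → i=3, swap a[3],a[4] → 12 6 14 15 20 5 19 18
j=5: a[5]=5 ≤ 18 → i=4, swap a[4],a[5] → 12 6 14 15 5 20 19 18
j=6: a[6]=19 > 18 → no swap
final swap a[5],a[7] → 12 6 14 15 5 18 19 20; return 5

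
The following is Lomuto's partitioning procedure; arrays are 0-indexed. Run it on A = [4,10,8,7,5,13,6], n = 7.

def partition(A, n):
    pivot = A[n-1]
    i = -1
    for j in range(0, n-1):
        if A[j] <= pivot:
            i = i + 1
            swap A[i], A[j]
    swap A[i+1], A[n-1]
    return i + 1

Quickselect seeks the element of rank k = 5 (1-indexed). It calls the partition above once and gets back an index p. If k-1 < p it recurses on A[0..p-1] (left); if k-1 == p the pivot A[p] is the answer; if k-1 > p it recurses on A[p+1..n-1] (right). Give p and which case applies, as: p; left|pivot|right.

2; right

pivot = A[6] = 6; i = -1
j=0: A[0]=4 ≤ 6 → i=0, swap A[0],A[0] (no change) → [4,10,8,7,5,13,6]
j=1: A[1]=10 > 6 → no swap
j=2: A[2]=8 > 6 → no swap
j=3: A[3]=7 > 6 → no swap
j=4: A[4]=5 ≤ 6 → i=1, swap A[1],A[4] → [4,5,8,7,10,13,6]
j=5: A[5]=13 > 6 → no swap
final swap A[2],A[6] → [4,5,6,7,10,13,8]; return 2
p = 2; k-1 = 4 > 2 ⇒ right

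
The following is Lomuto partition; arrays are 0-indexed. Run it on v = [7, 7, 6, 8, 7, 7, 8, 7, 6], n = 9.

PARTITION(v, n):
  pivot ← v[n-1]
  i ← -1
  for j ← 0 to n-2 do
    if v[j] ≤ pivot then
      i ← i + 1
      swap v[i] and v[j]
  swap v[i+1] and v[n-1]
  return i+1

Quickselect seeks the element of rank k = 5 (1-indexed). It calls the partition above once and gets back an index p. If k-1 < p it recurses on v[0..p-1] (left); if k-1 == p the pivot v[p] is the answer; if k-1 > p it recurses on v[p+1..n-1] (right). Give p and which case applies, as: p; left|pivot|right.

pivot=6, i=-1
j=0: 7>6, skip
j=1: 7>6, skip
j=2: 6≤6, i=0, swap(0,2) ⇒ [6, 7, 7, 8, 7, 7, 8, 7, 6]
j=3: 8>6, skip
j=4: 7>6, skip
j=5: 7>6, skip
j=6: 8>6, skip
j=7: 7>6, skip
swap(1,8) ⇒ [6, 6, 7, 8, 7, 7, 8, 7, 7]; return 1
p = 1; k-1 = 4 > 1 ⇒ right

1; right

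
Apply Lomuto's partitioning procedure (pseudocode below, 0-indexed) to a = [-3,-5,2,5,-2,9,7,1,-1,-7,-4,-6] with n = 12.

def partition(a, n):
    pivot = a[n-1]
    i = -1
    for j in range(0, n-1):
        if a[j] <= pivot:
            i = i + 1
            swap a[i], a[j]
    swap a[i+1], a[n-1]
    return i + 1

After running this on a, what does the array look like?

pivot = a[11] = -6; i = -1
j=0: a[0]=-3 > -6 → no swap
j=1: a[1]=-5 > -6 → no swap
j=2: a[2]=2 > -6 → no swap
j=3: a[3]=5 > -6 → no swap
j=4: a[4]=-2 > -6 → no swap
j=5: a[5]=9 > -6 → no swap
j=6: a[6]=7 > -6 → no swap
j=7: a[7]=1 > -6 → no swap
j=8: a[8]=-1 > -6 → no swap
j=9: a[9]=-7 ≤ -6 → i=0, swap a[0],a[9] → [-7,-5,2,5,-2,9,7,1,-1,-3,-4,-6]
j=10: a[10]=-4 > -6 → no swap
final swap a[1],a[11] → [-7,-6,2,5,-2,9,7,1,-1,-3,-4,-5]; return 1

[-7,-6,2,5,-2,9,7,1,-1,-3,-4,-5]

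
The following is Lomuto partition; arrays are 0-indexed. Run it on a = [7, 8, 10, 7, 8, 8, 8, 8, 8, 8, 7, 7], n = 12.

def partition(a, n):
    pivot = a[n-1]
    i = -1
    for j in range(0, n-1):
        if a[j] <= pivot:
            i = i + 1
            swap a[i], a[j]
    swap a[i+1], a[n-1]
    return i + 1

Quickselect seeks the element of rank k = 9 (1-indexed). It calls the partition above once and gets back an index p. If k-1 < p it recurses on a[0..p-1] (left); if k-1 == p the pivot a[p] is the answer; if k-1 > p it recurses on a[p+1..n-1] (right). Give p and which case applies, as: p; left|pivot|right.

3; right

pivot=7, i=-1
j=0: 7≤7, i=0, swap(0,0) ⇒ [7, 8, 10, 7, 8, 8, 8, 8, 8, 8, 7, 7]
j=1: 8>7, skip
j=2: 10>7, skip
j=3: 7≤7, i=1, swap(1,3) ⇒ [7, 7, 10, 8, 8, 8, 8, 8, 8, 8, 7, 7]
j=4: 8>7, skip
j=5: 8>7, skip
j=6: 8>7, skip
j=7: 8>7, skip
j=8: 8>7, skip
j=9: 8>7, skip
j=10: 7≤7, i=2, swap(2,10) ⇒ [7, 7, 7, 8, 8, 8, 8, 8, 8, 8, 10, 7]
swap(3,11) ⇒ [7, 7, 7, 7, 8, 8, 8, 8, 8, 8, 10, 8]; return 3
p = 3; k-1 = 8 > 3 ⇒ right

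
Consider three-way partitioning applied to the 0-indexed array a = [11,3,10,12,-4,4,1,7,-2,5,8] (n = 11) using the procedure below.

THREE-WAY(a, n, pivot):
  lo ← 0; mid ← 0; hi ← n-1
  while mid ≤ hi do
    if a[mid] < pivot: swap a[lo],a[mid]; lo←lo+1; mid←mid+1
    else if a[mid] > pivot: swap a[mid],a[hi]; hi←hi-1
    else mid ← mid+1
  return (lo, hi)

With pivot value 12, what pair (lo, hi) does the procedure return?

(10, 10)

pivot = 12; lo=0, mid=0, hi=10
a[mid]=11<12: swap a[0],a[0]; lo=1,mid=1 → [11,3,10,12,-4,4,1,7,-2,5,8]
a[mid]=3<12: swap a[1],a[1]; lo=2,mid=2 → [11,3,10,12,-4,4,1,7,-2,5,8]
a[mid]=10<12: swap a[2],a[2]; lo=3,mid=3 → [11,3,10,12,-4,4,1,7,-2,5,8]
a[mid]=12=12: mid=4
a[mid]=-4<12: swap a[3],a[4]; lo=4,mid=5 → [11,3,10,-4,12,4,1,7,-2,5,8]
a[mid]=4<12: swap a[4],a[5]; lo=5,mid=6 → [11,3,10,-4,4,12,1,7,-2,5,8]
a[mid]=1<12: swap a[5],a[6]; lo=6,mid=7 → [11,3,10,-4,4,1,12,7,-2,5,8]
a[mid]=7<12: swap a[6],a[7]; lo=7,mid=8 → [11,3,10,-4,4,1,7,12,-2,5,8]
a[mid]=-2<12: swap a[7],a[8]; lo=8,mid=9 → [11,3,10,-4,4,1,7,-2,12,5,8]
a[mid]=5<12: swap a[8],a[9]; lo=9,mid=10 → [11,3,10,-4,4,1,7,-2,5,12,8]
a[mid]=8<12: swap a[9],a[10]; lo=10,mid=11 → [11,3,10,-4,4,1,7,-2,5,8,12]
end: lo=10, hi=10; a = [11,3,10,-4,4,1,7,-2,5,8,12]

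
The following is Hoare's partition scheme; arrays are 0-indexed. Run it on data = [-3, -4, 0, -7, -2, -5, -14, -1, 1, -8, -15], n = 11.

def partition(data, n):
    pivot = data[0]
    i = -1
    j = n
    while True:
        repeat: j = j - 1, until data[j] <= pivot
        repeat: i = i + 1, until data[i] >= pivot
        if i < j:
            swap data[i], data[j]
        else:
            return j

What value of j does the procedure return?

5

pivot = data[0] = -3; i = -1, j = 11
j→10 (data[10]=-15≤-3), i→0 (data[0]=-3≥-3); i<j, swap → [-15, -4, 0, -7, -2, -5, -14, -1, 1, -8, -3]
j→9 (data[9]=-8≤-3), i→2 (data[2]=0≥-3); i<j, swap → [-15, -4, -8, -7, -2, -5, -14, -1, 1, 0, -3]
j→6 (data[6]=-14≤-3), i→4 (data[4]=-2≥-3); i<j, swap → [-15, -4, -8, -7, -14, -5, -2, -1, 1, 0, -3]
j→5, i→6; i≥j, return j=5. data = [-15, -4, -8, -7, -14, -5, -2, -1, 1, 0, -3]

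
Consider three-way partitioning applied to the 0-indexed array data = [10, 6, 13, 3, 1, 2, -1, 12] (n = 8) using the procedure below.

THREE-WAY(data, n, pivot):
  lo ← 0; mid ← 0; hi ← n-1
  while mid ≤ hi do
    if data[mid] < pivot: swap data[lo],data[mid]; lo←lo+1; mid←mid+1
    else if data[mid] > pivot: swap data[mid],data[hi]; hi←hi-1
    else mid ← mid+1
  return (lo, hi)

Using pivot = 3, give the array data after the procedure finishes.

[-1, 2, 1, 3, 13, 6, 12, 10]

pivot = 3; lo=0, mid=0, hi=7
data[mid]=10>3: swap data[0],data[7]; hi=6 → [12, 6, 13, 3, 1, 2, -1, 10]
data[mid]=12>3: swap data[0],data[6]; hi=5 → [-1, 6, 13, 3, 1, 2, 12, 10]
data[mid]=-1<3: swap data[0],data[0]; lo=1,mid=1 → [-1, 6, 13, 3, 1, 2, 12, 10]
data[mid]=6>3: swap data[1],data[5]; hi=4 → [-1, 2, 13, 3, 1, 6, 12, 10]
data[mid]=2<3: swap data[1],data[1]; lo=2,mid=2 → [-1, 2, 13, 3, 1, 6, 12, 10]
data[mid]=13>3: swap data[2],data[4]; hi=3 → [-1, 2, 1, 3, 13, 6, 12, 10]
data[mid]=1<3: swap data[2],data[2]; lo=3,mid=3 → [-1, 2, 1, 3, 13, 6, 12, 10]
data[mid]=3=3: mid=4
end: lo=3, hi=3; data = [-1, 2, 1, 3, 13, 6, 12, 10]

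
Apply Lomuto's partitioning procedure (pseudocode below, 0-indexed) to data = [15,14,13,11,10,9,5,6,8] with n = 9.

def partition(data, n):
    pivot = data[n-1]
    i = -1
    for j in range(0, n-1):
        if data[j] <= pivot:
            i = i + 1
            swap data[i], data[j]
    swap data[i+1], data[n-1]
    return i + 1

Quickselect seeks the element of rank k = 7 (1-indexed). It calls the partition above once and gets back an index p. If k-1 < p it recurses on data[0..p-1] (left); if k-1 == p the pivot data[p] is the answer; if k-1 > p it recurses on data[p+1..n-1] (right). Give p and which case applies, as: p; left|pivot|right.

pivot=8, i=-1
j=0: 15>8, skip
j=1: 14>8, skip
j=2: 13>8, skip
j=3: 11>8, skip
j=4: 10>8, skip
j=5: 9>8, skip
j=6: 5≤8, i=0, swap(0,6) ⇒ [5,14,13,11,10,9,15,6,8]
j=7: 6≤8, i=1, swap(1,7) ⇒ [5,6,13,11,10,9,15,14,8]
swap(2,8) ⇒ [5,6,8,11,10,9,15,14,13]; return 2
p = 2; k-1 = 6 > 2 ⇒ right

2; right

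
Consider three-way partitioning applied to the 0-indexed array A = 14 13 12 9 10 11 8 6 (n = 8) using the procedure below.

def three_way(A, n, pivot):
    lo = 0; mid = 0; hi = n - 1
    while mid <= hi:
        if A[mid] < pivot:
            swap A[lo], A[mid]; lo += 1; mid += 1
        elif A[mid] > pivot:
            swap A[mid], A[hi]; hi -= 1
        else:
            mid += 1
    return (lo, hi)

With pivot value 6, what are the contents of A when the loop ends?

6 12 9 10 11 8 13 14

lo=0 mid=0 hi=7
14>6: swap(0,7), hi=6 ⇒ 6 13 12 9 10 11 8 14
6=6: mid=1
13>6: swap(1,6), hi=5 ⇒ 6 8 12 9 10 11 13 14
8>6: swap(1,5), hi=4 ⇒ 6 11 12 9 10 8 13 14
11>6: swap(1,4), hi=3 ⇒ 6 10 12 9 11 8 13 14
10>6: swap(1,3), hi=2 ⇒ 6 9 12 10 11 8 13 14
9>6: swap(1,2), hi=1 ⇒ 6 12 9 10 11 8 13 14
12>6: swap(1,1), hi=0 ⇒ 6 12 9 10 11 8 13 14
done. lo=0 hi=0; A=6 12 9 10 11 8 13 14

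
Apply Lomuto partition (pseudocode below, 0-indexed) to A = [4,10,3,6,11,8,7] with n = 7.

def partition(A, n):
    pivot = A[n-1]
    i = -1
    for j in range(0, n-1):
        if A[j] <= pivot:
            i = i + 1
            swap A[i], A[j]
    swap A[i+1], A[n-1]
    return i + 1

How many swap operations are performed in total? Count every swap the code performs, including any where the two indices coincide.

4

pivot = A[6] = 7; i = -1
j=0: A[0]=4 ≤ 7 → i=0, swap A[0],A[0] (no change) → [4,10,3,6,11,8,7]
j=1: A[1]=10 > 7 → no swap
j=2: A[2]=3 ≤ 7 → i=1, swap A[1],A[2] → [4,3,10,6,11,8,7]
j=3: A[3]=6 ≤ 7 → i=2, swap A[2],A[3] → [4,3,6,10,11,8,7]
j=4: A[4]=11 > 7 → no swap
j=5: A[5]=8 > 7 → no swap
final swap A[3],A[6] → [4,3,6,7,11,8,10]; return 3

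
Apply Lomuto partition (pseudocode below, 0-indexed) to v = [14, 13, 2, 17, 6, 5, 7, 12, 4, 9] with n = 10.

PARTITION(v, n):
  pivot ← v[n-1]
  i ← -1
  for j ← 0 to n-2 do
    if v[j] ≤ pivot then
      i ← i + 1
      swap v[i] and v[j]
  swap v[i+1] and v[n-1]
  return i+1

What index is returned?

5

pivot=9, i=-1
j=0: 14>9, skip
j=1: 13>9, skip
j=2: 2≤9, i=0, swap(0,2) ⇒ [2, 13, 14, 17, 6, 5, 7, 12, 4, 9]
j=3: 17>9, skip
j=4: 6≤9, i=1, swap(1,4) ⇒ [2, 6, 14, 17, 13, 5, 7, 12, 4, 9]
j=5: 5≤9, i=2, swap(2,5) ⇒ [2, 6, 5, 17, 13, 14, 7, 12, 4, 9]
j=6: 7≤9, i=3, swap(3,6) ⇒ [2, 6, 5, 7, 13, 14, 17, 12, 4, 9]
j=7: 12>9, skip
j=8: 4≤9, i=4, swap(4,8) ⇒ [2, 6, 5, 7, 4, 14, 17, 12, 13, 9]
swap(5,9) ⇒ [2, 6, 5, 7, 4, 9, 17, 12, 13, 14]; return 5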